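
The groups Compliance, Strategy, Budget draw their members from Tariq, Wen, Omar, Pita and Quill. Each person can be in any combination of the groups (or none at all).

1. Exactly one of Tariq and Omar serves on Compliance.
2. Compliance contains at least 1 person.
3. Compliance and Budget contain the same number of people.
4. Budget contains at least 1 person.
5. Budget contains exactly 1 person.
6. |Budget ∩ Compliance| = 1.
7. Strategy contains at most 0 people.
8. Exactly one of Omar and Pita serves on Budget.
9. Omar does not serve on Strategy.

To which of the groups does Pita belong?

Pita: none

From (9): Omar ∉ Strategy.
(7): Strategy already has 0, so the rest are out.
Suppose Pita ∈ Compliance: no assignment then satisfies all the clues, so Pita ∉ Compliance.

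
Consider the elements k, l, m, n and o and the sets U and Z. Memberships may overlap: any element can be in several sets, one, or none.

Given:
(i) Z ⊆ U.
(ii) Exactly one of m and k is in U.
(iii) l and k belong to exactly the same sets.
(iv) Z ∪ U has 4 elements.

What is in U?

U = {k, l, n, o}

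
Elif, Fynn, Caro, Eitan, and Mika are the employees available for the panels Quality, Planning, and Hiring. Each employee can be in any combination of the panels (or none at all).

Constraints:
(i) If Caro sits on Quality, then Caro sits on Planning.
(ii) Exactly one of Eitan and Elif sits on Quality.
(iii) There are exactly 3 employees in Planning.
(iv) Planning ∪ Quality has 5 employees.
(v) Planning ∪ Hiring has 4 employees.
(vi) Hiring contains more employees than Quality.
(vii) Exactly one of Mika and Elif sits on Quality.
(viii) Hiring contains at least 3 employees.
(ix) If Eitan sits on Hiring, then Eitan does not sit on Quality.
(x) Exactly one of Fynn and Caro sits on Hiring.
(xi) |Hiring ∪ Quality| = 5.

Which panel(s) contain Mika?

Mika: Hiring, Planning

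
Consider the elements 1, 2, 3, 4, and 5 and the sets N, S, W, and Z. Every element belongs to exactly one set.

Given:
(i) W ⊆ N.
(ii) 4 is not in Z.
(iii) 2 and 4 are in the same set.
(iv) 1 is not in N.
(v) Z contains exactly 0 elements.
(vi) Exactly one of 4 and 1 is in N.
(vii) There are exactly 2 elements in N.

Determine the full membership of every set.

From (ii): 4 ∉ Z.
From (iv): 1 ∉ N.
(i) contrapositive: 1 ∉ W.
(iii): 2 matches 4: 2 ∉ Z.
(v): Z already has 0, so the rest are out.
(vi) (exactly one): 4 ∈ N.
Only one set left: 1 ∈ S.
(iii): 2 matches 4: 2 ∈ N.
(vii): N already has 2, so the rest are out.
(i) contrapositive: 3 ∉ W.
(i) contrapositive: 5 ∉ W.
Only one set left: 5 ∈ S.

N = {2, 4}; S = {1, 3, 5}; W = {}; Z = {}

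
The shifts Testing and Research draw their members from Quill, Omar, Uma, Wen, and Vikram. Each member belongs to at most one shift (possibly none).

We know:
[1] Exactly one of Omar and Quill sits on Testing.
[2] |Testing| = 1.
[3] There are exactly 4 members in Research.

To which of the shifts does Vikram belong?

Vikram: Research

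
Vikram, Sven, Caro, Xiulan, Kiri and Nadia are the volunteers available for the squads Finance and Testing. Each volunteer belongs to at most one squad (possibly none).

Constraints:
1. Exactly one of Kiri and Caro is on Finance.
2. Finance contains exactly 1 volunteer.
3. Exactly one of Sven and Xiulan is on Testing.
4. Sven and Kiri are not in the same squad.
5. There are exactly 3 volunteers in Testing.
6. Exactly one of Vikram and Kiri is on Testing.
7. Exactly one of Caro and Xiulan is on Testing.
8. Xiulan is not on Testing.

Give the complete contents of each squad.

Finance = {Kiri}; Testing = {Caro, Sven, Vikram}

From (8): Xiulan ∉ Testing.
(3) (exactly one): Sven ∈ Testing.
(4): Kiri ∉ Testing.
(6) (exactly one): Vikram ∈ Testing.
(7) (exactly one): Caro ∈ Testing.
(1) (exactly one): Kiri ∈ Finance.
(2): Finance already has 1, so the rest are out.
(5): Testing already has 3, so the rest are out.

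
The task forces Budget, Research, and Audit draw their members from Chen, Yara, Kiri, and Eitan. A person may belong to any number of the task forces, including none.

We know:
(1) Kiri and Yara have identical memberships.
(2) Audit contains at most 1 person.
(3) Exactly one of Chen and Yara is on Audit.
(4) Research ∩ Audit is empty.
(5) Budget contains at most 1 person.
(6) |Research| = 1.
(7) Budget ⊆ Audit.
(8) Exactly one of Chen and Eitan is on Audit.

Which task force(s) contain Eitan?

Eitan: Research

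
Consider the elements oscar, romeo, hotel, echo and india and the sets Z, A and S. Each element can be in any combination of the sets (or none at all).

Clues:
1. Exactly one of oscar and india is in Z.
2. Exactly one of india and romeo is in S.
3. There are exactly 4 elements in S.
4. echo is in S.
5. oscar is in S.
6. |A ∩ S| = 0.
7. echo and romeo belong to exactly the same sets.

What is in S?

S = {echo, hotel, oscar, romeo}

From (4): echo ∈ S.
From (5): oscar ∈ S.
(7): romeo matches echo: romeo ∈ S.
(2) (exactly one): india ∉ S.
(3): only 4 candidates remain for S, so all are in.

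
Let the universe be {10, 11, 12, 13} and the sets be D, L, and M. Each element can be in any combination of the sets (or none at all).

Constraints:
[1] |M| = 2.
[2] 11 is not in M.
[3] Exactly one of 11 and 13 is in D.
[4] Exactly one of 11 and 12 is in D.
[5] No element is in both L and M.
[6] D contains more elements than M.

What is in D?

D = {10, 12, 13}

From (2): 11 ∉ M.
Suppose 10 ∉ D: no assignment then satisfies all the clues, so 10 ∈ D.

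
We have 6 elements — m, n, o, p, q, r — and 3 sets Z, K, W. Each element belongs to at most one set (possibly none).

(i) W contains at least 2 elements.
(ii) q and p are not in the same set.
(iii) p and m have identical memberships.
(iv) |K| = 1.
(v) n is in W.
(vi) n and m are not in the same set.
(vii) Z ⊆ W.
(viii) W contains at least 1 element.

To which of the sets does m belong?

m: none

From (v): n ∈ W.
(vi): m ∉ W.
(vii) contrapositive: m ∉ Z.
(iii): p matches m: p ∉ Z.
(iii): p matches m: p ∉ W.
Suppose m ∈ K: no assignment then satisfies all the clues, so m ∉ K.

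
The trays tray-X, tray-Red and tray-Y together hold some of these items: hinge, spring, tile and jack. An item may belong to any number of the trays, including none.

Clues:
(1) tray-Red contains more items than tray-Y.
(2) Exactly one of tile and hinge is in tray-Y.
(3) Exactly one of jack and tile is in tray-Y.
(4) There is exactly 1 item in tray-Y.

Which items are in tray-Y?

tray-Y = {tile}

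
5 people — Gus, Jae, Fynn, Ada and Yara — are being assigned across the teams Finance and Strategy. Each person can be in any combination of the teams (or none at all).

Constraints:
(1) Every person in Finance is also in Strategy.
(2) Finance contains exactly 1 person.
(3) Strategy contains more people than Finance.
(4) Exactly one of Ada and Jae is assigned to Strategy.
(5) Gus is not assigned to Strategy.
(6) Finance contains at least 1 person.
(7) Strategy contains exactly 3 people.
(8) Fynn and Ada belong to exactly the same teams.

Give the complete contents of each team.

Finance = {Yara}; Strategy = {Ada, Fynn, Yara}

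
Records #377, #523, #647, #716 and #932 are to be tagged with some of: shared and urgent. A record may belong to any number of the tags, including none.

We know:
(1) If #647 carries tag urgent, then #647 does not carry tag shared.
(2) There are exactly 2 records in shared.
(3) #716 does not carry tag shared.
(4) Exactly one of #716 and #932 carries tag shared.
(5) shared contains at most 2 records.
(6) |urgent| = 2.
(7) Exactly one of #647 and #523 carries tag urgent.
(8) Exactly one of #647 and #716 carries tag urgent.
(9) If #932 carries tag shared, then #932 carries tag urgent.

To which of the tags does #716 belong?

#716: none

From (3): #716 ∉ shared.
(4) (exactly one): #932 ∈ shared.
(9): #932 ∈ urgent.
Suppose #716 ∈ urgent: no assignment then satisfies all the clues, so #716 ∉ urgent.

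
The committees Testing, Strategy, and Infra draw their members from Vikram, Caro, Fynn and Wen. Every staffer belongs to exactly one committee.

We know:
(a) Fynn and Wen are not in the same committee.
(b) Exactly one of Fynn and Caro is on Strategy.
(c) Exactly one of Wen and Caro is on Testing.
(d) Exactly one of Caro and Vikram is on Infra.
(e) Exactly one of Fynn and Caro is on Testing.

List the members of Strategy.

Strategy = {Fynn}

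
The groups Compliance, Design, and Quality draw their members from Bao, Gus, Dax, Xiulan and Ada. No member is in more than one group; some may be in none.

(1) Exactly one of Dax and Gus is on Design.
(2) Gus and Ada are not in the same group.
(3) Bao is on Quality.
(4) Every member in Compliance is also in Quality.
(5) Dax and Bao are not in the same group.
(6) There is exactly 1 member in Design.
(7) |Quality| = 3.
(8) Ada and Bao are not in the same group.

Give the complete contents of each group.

Compliance = {}; Design = {Dax}; Quality = {Bao, Gus, Xiulan}

From (3): Bao ∈ Quality.
(5): Dax ∉ Quality.
(8): Ada ∉ Quality.
(4) contrapositive: Dax ∉ Compliance.
(4) contrapositive: Ada ∉ Compliance.
(7): only 3 candidates remain for Quality, so all are in.
(1) (exactly one): Dax ∈ Design.
(6): Design already has 1, so the rest are out.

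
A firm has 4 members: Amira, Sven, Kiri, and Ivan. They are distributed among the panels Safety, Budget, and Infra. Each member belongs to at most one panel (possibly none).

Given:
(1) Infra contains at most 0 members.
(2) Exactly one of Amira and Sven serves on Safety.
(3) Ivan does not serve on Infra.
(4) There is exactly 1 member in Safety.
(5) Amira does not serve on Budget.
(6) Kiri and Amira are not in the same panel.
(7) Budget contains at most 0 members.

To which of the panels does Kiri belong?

From (3): Ivan ∉ Infra.
From (5): Amira ∉ Budget.
(1): Infra already has 0, so the rest are out.
(7): Budget already has 0, so the rest are out.
Suppose Kiri ∈ Safety: no assignment then satisfies all the clues, so Kiri ∉ Safety.

Kiri: none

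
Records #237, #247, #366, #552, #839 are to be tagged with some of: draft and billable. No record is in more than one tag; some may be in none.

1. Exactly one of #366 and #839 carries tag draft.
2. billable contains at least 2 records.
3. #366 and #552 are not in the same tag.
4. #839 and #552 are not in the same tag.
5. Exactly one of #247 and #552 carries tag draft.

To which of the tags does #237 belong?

#237: billable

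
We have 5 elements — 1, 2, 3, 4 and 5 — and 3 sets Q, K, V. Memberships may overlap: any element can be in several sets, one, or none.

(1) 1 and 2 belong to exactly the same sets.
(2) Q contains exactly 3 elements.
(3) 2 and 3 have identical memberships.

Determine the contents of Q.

Q = {1, 2, 3}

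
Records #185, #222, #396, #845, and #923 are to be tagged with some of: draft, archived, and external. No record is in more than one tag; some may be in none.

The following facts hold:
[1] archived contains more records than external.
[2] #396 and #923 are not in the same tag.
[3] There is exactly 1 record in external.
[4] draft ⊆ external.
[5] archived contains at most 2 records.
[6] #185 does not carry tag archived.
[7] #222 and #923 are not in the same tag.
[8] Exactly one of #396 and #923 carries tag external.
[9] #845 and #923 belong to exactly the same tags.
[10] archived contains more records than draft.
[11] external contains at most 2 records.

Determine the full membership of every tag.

draft = {}; archived = {#845, #923}; external = {#396}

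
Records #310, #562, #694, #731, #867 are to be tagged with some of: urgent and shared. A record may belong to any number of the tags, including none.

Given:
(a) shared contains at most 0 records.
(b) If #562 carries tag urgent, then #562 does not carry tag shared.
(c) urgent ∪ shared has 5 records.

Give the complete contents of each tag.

urgent = {#310, #562, #694, #731, #867}; shared = {}

(a): shared already has 0, so the rest are out.
Suppose #310 ∉ urgent: no assignment then satisfies all the clues, so #310 ∈ urgent.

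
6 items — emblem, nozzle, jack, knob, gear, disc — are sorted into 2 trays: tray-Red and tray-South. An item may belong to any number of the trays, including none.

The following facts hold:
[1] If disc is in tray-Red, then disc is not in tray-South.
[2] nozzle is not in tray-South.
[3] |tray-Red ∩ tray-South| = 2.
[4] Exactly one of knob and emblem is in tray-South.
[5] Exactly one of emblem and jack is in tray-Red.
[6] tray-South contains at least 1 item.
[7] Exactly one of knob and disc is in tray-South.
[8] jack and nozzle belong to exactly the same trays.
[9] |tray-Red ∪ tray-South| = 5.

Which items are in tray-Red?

tray-Red = {disc, gear, jack, knob, nozzle}

From (2): nozzle ∉ tray-South.
(8): jack matches nozzle: jack ∉ tray-South.
Suppose emblem ∈ tray-Red: no assignment then satisfies all the clues, so emblem ∉ tray-Red.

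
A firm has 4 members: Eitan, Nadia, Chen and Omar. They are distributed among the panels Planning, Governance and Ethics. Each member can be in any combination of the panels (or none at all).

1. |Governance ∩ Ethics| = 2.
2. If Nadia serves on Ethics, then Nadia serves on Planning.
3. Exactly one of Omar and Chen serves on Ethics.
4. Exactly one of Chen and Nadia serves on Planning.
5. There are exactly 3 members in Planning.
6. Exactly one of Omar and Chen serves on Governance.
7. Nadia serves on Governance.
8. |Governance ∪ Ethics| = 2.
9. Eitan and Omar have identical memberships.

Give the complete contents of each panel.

Planning = {Eitan, Nadia, Omar}; Governance = {Chen, Nadia}; Ethics = {Chen, Nadia}

From (7): Nadia ∈ Governance.
Suppose Eitan ∉ Planning: no assignment then satisfies all the clues, so Eitan ∈ Planning.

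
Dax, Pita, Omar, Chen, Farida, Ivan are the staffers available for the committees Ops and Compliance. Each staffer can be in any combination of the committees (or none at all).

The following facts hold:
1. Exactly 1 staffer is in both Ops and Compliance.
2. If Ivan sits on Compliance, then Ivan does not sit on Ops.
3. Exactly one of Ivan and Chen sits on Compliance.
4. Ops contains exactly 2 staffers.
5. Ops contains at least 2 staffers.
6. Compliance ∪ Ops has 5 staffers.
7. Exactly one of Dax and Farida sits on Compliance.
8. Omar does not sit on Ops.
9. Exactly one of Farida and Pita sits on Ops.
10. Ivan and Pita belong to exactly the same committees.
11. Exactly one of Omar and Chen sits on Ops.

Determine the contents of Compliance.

Compliance = {Farida, Ivan, Omar, Pita}

From (8): Omar ∉ Ops.
(11) (exactly one): Chen ∈ Ops.
Suppose Dax ∈ Compliance: no assignment then satisfies all the clues, so Dax ∉ Compliance.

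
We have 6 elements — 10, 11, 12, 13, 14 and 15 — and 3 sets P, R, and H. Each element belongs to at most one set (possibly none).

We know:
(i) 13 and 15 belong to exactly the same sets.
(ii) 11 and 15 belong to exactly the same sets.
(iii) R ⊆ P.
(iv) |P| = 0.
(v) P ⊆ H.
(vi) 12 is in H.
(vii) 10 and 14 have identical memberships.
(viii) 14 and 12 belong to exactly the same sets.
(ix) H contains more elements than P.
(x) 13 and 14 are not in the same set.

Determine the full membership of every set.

P = {}; R = {}; H = {10, 12, 14}

From (vi): 12 ∈ H.
(iv): P already has 0, so the rest are out.
(viii): 14 matches 12: 14 ∉ R.
(viii): 14 matches 12: 14 ∈ H.
(x): 13 ∉ H.
(i): 15 matches 13: 15 ∉ H.
(ii): 11 matches 15: 11 ∉ H.
(iii) contrapositive: 10 ∉ R.
(iii) contrapositive: 11 ∉ R.
(iii) contrapositive: 13 ∉ R.
(iii) contrapositive: 15 ∉ R.
(vii): 10 matches 14: 10 ∈ H.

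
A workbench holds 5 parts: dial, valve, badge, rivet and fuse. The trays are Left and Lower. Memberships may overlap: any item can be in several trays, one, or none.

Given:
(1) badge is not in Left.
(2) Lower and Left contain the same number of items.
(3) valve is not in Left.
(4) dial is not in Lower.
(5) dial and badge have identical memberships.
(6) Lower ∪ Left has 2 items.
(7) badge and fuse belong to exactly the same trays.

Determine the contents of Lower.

Lower = {valve}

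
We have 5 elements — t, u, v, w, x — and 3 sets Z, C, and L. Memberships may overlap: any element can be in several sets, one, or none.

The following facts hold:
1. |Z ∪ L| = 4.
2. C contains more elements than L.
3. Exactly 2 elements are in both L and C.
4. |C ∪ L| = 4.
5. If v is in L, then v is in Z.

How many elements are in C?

4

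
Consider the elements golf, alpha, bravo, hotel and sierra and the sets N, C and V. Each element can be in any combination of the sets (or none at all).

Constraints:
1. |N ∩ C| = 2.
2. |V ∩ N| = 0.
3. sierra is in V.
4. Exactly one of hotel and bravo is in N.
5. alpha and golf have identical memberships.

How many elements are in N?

From (3): sierra ∈ V.
Suppose golf ∉ N: no assignment then satisfies all the clues, so golf ∈ N.

3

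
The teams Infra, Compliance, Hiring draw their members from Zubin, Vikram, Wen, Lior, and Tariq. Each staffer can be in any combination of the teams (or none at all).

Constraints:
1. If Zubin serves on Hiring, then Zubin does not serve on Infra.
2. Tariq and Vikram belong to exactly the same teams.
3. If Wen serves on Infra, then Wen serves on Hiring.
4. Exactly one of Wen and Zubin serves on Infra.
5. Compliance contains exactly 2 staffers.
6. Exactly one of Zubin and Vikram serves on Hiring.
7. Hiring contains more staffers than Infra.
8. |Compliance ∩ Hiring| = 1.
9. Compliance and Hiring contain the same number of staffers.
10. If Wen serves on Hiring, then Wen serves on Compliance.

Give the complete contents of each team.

Infra = {Wen}; Compliance = {Lior, Wen}; Hiring = {Wen, Zubin}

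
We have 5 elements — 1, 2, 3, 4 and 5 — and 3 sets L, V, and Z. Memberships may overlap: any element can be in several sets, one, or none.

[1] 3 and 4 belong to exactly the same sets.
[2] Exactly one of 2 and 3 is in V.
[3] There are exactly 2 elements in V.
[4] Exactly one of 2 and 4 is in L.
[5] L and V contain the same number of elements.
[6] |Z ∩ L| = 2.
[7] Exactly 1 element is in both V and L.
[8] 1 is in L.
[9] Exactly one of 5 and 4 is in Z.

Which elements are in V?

V = {2, 5}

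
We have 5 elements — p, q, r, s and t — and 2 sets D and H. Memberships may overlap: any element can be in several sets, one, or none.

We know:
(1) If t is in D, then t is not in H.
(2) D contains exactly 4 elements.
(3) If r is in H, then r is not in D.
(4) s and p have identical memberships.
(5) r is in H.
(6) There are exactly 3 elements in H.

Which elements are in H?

H = {p, r, s}

From (5): r ∈ H.
(3): r ∉ D.
(2): only 4 candidates remain for D, so all are in.
(1): t ∉ H.
Suppose p ∉ H: no assignment then satisfies all the clues, so p ∈ H.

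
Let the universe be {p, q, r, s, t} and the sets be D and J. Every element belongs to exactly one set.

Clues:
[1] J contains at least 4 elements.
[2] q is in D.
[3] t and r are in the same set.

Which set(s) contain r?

r: J

From (2): q ∈ D.
(1): only 4 candidates remain for J, so all are in.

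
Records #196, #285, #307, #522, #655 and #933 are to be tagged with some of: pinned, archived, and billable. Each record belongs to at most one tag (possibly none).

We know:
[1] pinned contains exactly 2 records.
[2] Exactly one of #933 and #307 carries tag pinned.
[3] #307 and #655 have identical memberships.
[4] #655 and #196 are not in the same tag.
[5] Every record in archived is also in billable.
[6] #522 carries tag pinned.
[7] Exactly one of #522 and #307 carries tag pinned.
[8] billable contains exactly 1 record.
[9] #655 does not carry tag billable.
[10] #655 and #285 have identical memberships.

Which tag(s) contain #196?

#196: billable

From (6): #522 ∈ pinned.
From (9): #655 ∉ billable.
(3): #307 matches #655: #307 ∉ billable.
(5) contrapositive: #307 ∉ archived.
(5) contrapositive: #655 ∉ archived.
(7) (exactly one): #307 ∉ pinned.
(10): #285 matches #655: #285 ∉ archived.
(10): #285 matches #655: #285 ∉ billable.
(2) (exactly one): #933 ∈ pinned.
(3): #655 matches #307: #655 ∉ pinned.
(8): only 1 candidates remain for billable, so all are in.
(10): #285 matches #655: #285 ∉ pinned.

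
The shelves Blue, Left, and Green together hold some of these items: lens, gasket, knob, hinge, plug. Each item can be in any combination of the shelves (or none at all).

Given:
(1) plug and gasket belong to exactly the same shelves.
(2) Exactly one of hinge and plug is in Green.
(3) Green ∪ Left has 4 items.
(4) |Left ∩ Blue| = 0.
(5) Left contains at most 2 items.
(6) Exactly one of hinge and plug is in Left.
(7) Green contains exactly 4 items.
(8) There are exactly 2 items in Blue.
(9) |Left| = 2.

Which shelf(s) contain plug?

plug: Green, Left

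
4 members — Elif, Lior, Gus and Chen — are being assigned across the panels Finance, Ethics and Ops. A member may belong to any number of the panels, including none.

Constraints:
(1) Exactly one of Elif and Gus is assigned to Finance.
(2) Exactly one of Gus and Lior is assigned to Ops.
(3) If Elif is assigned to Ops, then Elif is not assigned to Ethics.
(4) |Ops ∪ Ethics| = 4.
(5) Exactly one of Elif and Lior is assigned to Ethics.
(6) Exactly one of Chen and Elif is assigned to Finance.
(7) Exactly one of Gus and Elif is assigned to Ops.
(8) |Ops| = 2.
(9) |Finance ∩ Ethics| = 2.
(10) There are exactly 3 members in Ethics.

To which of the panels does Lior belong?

Lior: Ethics, Ops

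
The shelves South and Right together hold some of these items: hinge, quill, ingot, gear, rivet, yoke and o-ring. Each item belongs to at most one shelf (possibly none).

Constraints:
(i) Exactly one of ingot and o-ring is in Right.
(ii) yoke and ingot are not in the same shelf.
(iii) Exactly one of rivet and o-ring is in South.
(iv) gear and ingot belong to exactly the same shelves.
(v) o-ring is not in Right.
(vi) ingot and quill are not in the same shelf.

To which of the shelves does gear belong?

gear: Right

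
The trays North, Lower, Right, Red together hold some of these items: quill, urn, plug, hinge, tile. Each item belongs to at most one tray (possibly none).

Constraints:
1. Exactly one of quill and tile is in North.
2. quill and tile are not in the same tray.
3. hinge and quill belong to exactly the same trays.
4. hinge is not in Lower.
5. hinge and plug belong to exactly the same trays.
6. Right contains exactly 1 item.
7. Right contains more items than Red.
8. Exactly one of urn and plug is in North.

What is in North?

North = {hinge, plug, quill}

From (4): hinge ∉ Lower.
(3): quill matches hinge: quill ∉ Lower.
(5): plug matches hinge: plug ∉ Lower.
Suppose quill ∉ North: no assignment then satisfies all the clues, so quill ∈ North.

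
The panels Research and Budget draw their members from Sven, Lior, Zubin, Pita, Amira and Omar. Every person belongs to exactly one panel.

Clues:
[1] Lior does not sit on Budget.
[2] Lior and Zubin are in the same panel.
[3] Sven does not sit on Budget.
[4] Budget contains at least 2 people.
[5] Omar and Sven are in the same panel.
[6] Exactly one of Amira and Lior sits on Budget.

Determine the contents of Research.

From (1): Lior ∉ Budget.
From (3): Sven ∉ Budget.
(2): Zubin matches Lior: Zubin ∉ Budget.
(5): Omar matches Sven: Omar ∉ Budget.
(6) (exactly one): Amira ∈ Budget.
Only one panel left: Sven ∈ Research.
Only one panel left: Lior ∈ Research.
Only one panel left: Zubin ∈ Research.
Only one panel left: Omar ∈ Research.
(4): only 2 candidates remain for Budget, so all are in.

Research = {Lior, Omar, Sven, Zubin}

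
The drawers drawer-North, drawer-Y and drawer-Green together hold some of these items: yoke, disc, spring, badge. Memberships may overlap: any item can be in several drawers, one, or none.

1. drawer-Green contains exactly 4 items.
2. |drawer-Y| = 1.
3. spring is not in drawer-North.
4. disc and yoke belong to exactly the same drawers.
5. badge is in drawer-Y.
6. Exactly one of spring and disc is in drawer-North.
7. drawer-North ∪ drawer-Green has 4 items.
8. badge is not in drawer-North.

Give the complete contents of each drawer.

drawer-North = {disc, yoke}; drawer-Y = {badge}; drawer-Green = {badge, disc, spring, yoke}

From (3): spring ∉ drawer-North.
From (5): badge ∈ drawer-Y.
From (8): badge ∉ drawer-North.
(1): only 4 candidates remain for drawer-Green, so all are in.
(2): drawer-Y already has 1, so the rest are out.
(6) (exactly one): disc ∈ drawer-North.
(4): yoke matches disc: yoke ∈ drawer-North.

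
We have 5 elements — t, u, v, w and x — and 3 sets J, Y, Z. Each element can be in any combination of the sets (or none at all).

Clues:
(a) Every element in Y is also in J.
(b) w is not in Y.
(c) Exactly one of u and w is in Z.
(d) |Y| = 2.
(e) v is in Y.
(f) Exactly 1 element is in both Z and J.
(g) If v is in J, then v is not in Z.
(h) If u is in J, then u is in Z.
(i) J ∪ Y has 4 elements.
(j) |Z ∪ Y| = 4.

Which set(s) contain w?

w: J

From (b): w ∉ Y.
From (e): v ∈ Y.
(a) with v ∈ Y: v ∈ J.
(g): v ∉ Z.
Suppose w ∉ J: no assignment then satisfies all the clues, so w ∈ J.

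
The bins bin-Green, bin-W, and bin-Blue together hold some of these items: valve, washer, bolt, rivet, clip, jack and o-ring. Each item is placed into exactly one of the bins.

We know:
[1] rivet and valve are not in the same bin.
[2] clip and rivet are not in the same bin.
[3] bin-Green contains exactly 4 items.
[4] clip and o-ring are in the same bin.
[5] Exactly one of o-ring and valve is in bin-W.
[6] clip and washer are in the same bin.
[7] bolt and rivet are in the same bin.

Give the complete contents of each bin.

bin-Green = {clip, jack, o-ring, washer}; bin-W = {valve}; bin-Blue = {bolt, rivet}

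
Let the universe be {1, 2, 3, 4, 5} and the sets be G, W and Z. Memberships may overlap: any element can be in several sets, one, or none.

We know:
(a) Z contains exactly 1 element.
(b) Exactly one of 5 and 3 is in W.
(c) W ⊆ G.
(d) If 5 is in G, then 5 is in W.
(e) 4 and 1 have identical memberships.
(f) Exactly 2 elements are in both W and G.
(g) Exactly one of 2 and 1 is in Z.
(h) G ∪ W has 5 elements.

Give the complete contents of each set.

G = {1, 2, 3, 4, 5}; W = {2, 5}; Z = {2}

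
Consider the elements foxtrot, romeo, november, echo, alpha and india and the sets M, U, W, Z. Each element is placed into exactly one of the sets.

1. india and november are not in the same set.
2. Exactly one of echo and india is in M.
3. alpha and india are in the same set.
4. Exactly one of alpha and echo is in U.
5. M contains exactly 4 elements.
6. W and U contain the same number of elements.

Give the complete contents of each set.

M = {alpha, foxtrot, india, romeo}; U = {echo}; W = {november}; Z = {}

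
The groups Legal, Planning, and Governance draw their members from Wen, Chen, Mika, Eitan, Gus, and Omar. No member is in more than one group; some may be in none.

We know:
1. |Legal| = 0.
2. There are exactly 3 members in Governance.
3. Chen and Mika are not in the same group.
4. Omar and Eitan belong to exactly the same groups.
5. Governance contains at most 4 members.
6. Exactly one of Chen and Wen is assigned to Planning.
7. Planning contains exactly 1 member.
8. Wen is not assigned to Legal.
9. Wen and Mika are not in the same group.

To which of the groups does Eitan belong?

From (8): Wen ∉ Legal.
(1): Legal already has 0, so the rest are out.
Suppose Eitan ∈ Planning: no assignment then satisfies all the clues, so Eitan ∉ Planning.

Eitan: Governance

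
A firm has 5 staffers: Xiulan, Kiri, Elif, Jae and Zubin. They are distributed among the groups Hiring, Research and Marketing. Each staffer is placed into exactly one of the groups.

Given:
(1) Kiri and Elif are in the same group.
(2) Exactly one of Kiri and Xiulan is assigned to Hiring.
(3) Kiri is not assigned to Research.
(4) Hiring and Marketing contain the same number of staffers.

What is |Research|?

1

From (3): Kiri ∉ Research.
(1): Elif matches Kiri: Elif ∉ Research.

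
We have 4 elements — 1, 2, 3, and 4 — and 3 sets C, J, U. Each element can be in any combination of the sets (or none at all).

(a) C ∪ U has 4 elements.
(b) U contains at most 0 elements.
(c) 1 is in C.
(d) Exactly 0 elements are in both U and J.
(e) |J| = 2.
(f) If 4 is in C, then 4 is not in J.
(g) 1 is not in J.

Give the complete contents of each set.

C = {1, 2, 3, 4}; J = {2, 3}; U = {}

From (c): 1 ∈ C.
From (g): 1 ∉ J.
(b): U already has 0, so the rest are out.
Suppose 2 ∉ C: no assignment then satisfies all the clues, so 2 ∈ C.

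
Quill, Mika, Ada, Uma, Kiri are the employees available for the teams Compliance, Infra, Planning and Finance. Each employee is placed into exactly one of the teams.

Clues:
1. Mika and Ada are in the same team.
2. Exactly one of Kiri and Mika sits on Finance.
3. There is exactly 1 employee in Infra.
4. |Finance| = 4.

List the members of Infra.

Infra = {Kiri}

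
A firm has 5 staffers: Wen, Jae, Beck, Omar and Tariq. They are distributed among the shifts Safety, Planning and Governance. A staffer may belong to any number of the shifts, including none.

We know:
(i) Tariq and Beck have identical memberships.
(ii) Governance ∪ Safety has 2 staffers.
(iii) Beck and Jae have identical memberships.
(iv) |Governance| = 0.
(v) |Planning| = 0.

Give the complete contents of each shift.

Safety = {Omar, Wen}; Planning = {}; Governance = {}

(iv): Governance already has 0, so the rest are out.
(v): Planning already has 0, so the rest are out.
Suppose Wen ∉ Safety: no assignment then satisfies all the clues, so Wen ∈ Safety.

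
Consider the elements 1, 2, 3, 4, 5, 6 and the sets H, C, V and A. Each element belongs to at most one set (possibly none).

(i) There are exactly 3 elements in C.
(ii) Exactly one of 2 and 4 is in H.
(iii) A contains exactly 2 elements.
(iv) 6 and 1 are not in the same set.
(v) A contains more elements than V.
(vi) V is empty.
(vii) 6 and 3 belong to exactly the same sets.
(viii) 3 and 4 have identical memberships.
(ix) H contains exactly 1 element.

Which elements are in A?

A = {1, 5}

(vi): V already has 0, so the rest are out.
Suppose 1 ∉ A: no assignment then satisfies all the clues, so 1 ∈ A.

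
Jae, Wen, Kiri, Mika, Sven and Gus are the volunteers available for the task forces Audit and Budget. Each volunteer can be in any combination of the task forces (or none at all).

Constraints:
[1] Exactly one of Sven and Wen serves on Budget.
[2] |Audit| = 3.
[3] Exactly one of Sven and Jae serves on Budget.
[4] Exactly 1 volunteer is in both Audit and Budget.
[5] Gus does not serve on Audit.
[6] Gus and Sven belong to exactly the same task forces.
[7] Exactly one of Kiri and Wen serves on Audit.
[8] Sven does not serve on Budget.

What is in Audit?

Audit = {Jae, Kiri, Mika}

From (5): Gus ∉ Audit.
From (8): Sven ∉ Budget.
(1) (exactly one): Wen ∈ Budget.
(3) (exactly one): Jae ∈ Budget.
(6): Sven matches Gus: Sven ∉ Audit.
(6): Gus matches Sven: Gus ∉ Budget.
Suppose Jae ∉ Audit: no assignment then satisfies all the clues, so Jae ∈ Audit.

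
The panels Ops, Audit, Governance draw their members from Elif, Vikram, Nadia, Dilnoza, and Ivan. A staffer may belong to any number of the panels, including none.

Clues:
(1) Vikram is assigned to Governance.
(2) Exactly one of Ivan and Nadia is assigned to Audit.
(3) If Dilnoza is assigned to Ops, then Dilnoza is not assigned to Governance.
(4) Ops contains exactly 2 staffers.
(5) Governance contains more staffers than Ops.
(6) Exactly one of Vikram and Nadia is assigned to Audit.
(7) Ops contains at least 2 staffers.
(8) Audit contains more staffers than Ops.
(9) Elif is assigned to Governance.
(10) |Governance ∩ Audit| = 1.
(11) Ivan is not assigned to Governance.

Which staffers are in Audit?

From (1): Vikram ∈ Governance.
From (9): Elif ∈ Governance.
From (11): Ivan ∉ Governance.
Suppose Elif ∈ Audit: no assignment then satisfies all the clues, so Elif ∉ Audit.

Audit = {Dilnoza, Ivan, Vikram}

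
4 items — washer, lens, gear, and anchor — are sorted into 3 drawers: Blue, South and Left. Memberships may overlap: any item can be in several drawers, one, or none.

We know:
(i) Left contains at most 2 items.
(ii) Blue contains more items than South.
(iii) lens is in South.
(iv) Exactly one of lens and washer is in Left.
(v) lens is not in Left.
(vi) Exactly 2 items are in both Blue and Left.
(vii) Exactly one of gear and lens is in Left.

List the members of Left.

From (iii): lens ∈ South.
From (v): lens ∉ Left.
(iv) (exactly one): washer ∈ Left.
(vii) (exactly one): gear ∈ Left.
(i): Left already has 2, so the rest are out.

Left = {gear, washer}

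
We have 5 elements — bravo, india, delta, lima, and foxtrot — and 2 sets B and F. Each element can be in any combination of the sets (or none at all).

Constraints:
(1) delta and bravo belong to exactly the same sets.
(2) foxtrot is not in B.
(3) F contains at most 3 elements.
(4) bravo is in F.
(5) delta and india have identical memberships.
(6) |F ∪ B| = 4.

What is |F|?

3

From (2): foxtrot ∉ B.
From (4): bravo ∈ F.
(1): delta matches bravo: delta ∈ F.
(5): india matches delta: india ∈ F.
(3): F already has 3, so the rest are out.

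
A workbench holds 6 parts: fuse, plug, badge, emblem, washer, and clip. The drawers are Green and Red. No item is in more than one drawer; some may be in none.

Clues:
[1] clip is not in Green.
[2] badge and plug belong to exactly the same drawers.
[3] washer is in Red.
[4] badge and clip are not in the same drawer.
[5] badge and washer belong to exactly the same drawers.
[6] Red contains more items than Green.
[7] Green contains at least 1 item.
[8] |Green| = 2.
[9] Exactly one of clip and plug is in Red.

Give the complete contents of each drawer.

Green = {emblem, fuse}; Red = {badge, plug, washer}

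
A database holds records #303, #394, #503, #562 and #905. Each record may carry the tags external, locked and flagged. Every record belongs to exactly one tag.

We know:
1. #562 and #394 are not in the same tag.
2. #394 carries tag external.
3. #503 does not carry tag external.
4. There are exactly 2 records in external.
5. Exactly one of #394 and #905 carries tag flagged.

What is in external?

external = {#303, #394}

From (2): #394 ∈ external.
From (3): #503 ∉ external.
(1): #562 ∉ external.
(5) (exactly one): #905 ∈ flagged.
(4): only 2 candidates remain for external, so all are in.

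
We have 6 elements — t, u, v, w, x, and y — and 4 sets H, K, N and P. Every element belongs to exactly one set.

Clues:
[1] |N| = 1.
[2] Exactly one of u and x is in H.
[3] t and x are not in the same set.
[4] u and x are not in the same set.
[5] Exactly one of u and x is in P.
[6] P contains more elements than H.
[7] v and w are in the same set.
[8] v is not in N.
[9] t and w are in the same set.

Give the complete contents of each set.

H = {x}; K = {}; N = {y}; P = {t, u, v, w}

From (8): v ∉ N.
(7): w matches v: w ∉ N.
(9): t matches w: t ∉ N.
Suppose t ∈ H: no assignment then satisfies all the clues, so t ∉ H.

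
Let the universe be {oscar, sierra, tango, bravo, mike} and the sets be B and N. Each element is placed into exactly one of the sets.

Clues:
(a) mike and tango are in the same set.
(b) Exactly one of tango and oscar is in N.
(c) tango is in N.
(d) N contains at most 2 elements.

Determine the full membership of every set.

B = {bravo, oscar, sierra}; N = {mike, tango}

From (c): tango ∈ N.
(a): mike matches tango: mike ∉ B.
(a): mike matches tango: mike ∈ N.
(b) (exactly one): oscar ∉ N.
(d): N already has 2, so the rest are out.
Only one set left: oscar ∈ B.
Only one set left: sierra ∈ B.
Only one set left: bravo ∈ B.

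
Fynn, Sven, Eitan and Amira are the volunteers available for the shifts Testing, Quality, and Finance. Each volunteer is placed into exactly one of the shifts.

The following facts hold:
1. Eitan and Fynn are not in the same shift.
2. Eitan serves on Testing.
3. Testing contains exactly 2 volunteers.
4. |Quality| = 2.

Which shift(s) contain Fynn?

From (2): Eitan ∈ Testing.
(1): Fynn ∉ Testing.
Suppose Fynn ∉ Quality: no assignment then satisfies all the clues, so Fynn ∈ Quality.

Fynn: Quality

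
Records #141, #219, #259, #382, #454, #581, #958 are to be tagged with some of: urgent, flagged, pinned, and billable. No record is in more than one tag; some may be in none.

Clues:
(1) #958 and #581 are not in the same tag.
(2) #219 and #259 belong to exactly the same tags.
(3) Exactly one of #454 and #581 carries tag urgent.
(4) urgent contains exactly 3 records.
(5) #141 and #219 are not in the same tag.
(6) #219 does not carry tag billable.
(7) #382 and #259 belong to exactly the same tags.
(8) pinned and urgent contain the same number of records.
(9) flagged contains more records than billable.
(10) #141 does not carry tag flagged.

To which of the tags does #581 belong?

#581: flagged

From (6): #219 ∉ billable.
From (10): #141 ∉ flagged.
(2): #259 matches #219: #259 ∉ billable.
(7): #382 matches #259: #382 ∉ billable.
Suppose #581 ∈ urgent: no assignment then satisfies all the clues, so #581 ∉ urgent.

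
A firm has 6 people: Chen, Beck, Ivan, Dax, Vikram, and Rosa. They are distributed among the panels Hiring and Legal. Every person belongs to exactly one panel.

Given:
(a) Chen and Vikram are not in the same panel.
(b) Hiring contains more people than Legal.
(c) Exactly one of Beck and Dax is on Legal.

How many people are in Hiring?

4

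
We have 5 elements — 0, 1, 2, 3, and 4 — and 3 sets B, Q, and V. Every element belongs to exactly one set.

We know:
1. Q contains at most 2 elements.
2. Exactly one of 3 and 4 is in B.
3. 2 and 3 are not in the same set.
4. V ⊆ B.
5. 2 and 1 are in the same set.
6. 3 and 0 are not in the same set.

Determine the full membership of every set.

B = {0, 1, 2, 4}; Q = {3}; V = {}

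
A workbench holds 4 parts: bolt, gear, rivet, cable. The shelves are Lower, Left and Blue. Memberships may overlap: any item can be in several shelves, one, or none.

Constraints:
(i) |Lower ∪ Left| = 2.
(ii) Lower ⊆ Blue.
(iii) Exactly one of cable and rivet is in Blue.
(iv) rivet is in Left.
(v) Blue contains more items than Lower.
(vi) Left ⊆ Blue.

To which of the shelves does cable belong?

From (iv): rivet ∈ Left.
(vi) with rivet ∈ Left: rivet ∈ Blue.
(iii) (exactly one): cable ∉ Blue.
(vi) contrapositive: cable ∉ Left.
(ii) contrapositive: cable ∉ Lower.

cable: none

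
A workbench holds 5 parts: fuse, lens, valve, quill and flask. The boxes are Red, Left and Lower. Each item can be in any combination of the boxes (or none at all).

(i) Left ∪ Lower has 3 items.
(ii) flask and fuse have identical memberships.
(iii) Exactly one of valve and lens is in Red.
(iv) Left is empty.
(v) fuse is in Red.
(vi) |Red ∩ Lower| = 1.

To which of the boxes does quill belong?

quill: Lower

From (v): fuse ∈ Red.
(ii): flask matches fuse: flask ∈ Red.
(iv): Left already has 0, so the rest are out.
Suppose quill ∈ Red: no assignment then satisfies all the clues, so quill ∉ Red.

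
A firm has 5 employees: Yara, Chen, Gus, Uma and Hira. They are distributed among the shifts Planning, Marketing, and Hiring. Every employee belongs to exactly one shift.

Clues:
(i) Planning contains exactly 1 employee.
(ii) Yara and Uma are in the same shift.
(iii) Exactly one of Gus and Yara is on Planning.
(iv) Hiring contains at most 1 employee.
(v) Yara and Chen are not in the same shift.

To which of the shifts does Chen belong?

Chen: Hiring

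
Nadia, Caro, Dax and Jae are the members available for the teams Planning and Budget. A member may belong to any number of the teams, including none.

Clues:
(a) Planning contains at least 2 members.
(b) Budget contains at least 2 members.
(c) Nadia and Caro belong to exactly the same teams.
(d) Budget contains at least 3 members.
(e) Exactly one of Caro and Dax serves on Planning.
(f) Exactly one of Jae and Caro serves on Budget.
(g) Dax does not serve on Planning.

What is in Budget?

From (g): Dax ∉ Planning.
(e) (exactly one): Caro ∈ Planning.
(c): Nadia matches Caro: Nadia ∈ Planning.
Suppose Nadia ∉ Budget: no assignment then satisfies all the clues, so Nadia ∈ Budget.

Budget = {Caro, Dax, Nadia}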